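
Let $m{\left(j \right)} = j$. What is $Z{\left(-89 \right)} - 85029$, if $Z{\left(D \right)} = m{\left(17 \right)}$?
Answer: $-85012$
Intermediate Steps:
$Z{\left(D \right)} = 17$
$Z{\left(-89 \right)} - 85029 = 17 - 85029 = -85012$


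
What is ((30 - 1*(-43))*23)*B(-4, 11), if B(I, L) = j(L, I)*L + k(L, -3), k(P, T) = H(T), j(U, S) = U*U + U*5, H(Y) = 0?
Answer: 3250544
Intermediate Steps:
j(U, S) = U**2 + 5*U
k(P, T) = 0
B(I, L) = L**2*(5 + L) (B(I, L) = (L*(5 + L))*L + 0 = L**2*(5 + L) + 0 = L**2*(5 + L))
((30 - 1*(-43))*23)*B(-4, 11) = ((30 - 1*(-43))*23)*(11**2*(5 + 11)) = ((30 + 43)*23)*(121*16) = (73*23)*1936 = 1679*1936 = 3250544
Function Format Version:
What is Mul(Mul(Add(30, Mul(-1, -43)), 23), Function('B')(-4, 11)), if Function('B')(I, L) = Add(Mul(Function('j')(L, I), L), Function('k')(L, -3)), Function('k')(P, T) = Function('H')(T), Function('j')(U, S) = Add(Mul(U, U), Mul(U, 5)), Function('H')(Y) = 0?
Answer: 3250544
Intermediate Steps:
Function('j')(U, S) = Add(Pow(U, 2), Mul(5, U))
Function('k')(P, T) = 0
Function('B')(I, L) = Mul(Pow(L, 2), Add(5, L)) (Function('B')(I, L) = Add(Mul(Mul(L, Add(5, L)), L), 0) = Add(Mul(Pow(L, 2), Add(5, L)), 0) = Mul(Pow(L, 2), Add(5, L)))
Mul(Mul(Add(30, Mul(-1, -43)), 23), Function('B')(-4, 11)) = Mul(Mul(Add(30, Mul(-1, -43)), 23), Mul(Pow(11, 2), Add(5, 11))) = Mul(Mul(Add(30, 43), 23), Mul(121, 16)) = Mul(Mul(73, 23), 1936) = Mul(1679, 1936) = 3250544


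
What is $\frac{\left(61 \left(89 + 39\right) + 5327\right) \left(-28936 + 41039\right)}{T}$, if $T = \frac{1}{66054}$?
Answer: $10500796266870$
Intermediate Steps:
$T = \frac{1}{66054} \approx 1.5139 \cdot 10^{-5}$
$\frac{\left(61 \left(89 + 39\right) + 5327\right) \left(-28936 + 41039\right)}{T} = \left(61 \left(89 + 39\right) + 5327\right) \left(-28936 + 41039\right) \frac{1}{\frac{1}{66054}} = \left(61 \cdot 128 + 5327\right) 12103 \cdot 66054 = \left(7808 + 5327\right) 12103 \cdot 66054 = 13135 \cdot 12103 \cdot 66054 = 158972905 \cdot 66054 = 10500796266870$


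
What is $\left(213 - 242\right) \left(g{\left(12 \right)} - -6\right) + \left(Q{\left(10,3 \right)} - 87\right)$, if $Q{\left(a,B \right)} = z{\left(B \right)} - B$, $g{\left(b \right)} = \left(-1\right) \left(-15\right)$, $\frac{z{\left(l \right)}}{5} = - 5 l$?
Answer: $-774$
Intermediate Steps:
$z{\left(l \right)} = - 25 l$ ($z{\left(l \right)} = 5 \left(- 5 l\right) = - 25 l$)
$g{\left(b \right)} = 15$
$Q{\left(a,B \right)} = - 26 B$ ($Q{\left(a,B \right)} = - 25 B - B = - 26 B$)
$\left(213 - 242\right) \left(g{\left(12 \right)} - -6\right) + \left(Q{\left(10,3 \right)} - 87\right) = \left(213 - 242\right) \left(15 - -6\right) - 165 = - 29 \left(15 + 6\right) - 165 = \left(-29\right) 21 - 165 = -609 - 165 = -774$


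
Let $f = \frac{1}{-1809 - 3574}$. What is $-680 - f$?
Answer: $- \frac{3660439}{5383} \approx -680.0$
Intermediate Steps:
$f = - \frac{1}{5383}$ ($f = \frac{1}{-5383} = - \frac{1}{5383} \approx -0.00018577$)
$-680 - f = -680 - - \frac{1}{5383} = -680 + \frac{1}{5383} = - \frac{3660439}{5383}$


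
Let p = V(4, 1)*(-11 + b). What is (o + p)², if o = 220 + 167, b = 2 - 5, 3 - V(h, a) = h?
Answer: 160801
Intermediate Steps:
V(h, a) = 3 - h
b = -3
o = 387
p = 14 (p = (3 - 1*4)*(-11 - 3) = (3 - 4)*(-14) = -1*(-14) = 14)
(o + p)² = (387 + 14)² = 401² = 160801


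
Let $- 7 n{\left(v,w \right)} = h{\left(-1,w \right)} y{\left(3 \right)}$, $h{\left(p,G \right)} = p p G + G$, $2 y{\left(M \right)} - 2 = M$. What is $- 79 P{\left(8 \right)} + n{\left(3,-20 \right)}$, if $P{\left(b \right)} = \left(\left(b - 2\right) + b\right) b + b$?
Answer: $- \frac{66260}{7} \approx -9465.7$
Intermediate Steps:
$y{\left(M \right)} = 1 + \frac{M}{2}$
$h{\left(p,G \right)} = G + G p^{2}$ ($h{\left(p,G \right)} = p^{2} G + G = G p^{2} + G = G + G p^{2}$)
$n{\left(v,w \right)} = - \frac{5 w}{7}$ ($n{\left(v,w \right)} = - \frac{w \left(1 + \left(-1\right)^{2}\right) \left(1 + \frac{1}{2} \cdot 3\right)}{7} = - \frac{w \left(1 + 1\right) \left(1 + \frac{3}{2}\right)}{7} = - \frac{w 2 \cdot \frac{5}{2}}{7} = - \frac{2 w \frac{5}{2}}{7} = - \frac{5 w}{7}$)
$P{\left(b \right)} = b + b \left(-2 + 2 b\right)$ ($P{\left(b \right)} = \left(\left(-2 + b\right) + b\right) b + b = \left(-2 + 2 b\right) b + b = b \left(-2 + 2 b\right) + b = b + b \left(-2 + 2 b\right)$)
$- 79 P{\left(8 \right)} + n{\left(3,-20 \right)} = - 79 \cdot 8 \left(-1 + 2 \cdot 8\right) - - \frac{100}{7} = - 79 \cdot 8 \left(-1 + 16\right) + \frac{100}{7} = - 79 \cdot 8 \cdot 15 + \frac{100}{7} = \left(-79\right) 120 + \frac{100}{7} = -9480 + \frac{100}{7} = - \frac{66260}{7}$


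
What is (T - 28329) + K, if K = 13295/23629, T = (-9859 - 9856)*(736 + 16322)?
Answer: -7947065920276/23629 ≈ -3.3633e+8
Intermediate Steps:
T = -336298470 (T = -19715*17058 = -336298470)
K = 13295/23629 (K = 13295*(1/23629) = 13295/23629 ≈ 0.56266)
(T - 28329) + K = (-336298470 - 28329) + 13295/23629 = -336326799 + 13295/23629 = -7947065920276/23629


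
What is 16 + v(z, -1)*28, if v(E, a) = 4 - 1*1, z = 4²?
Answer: 100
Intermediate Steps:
z = 16
v(E, a) = 3 (v(E, a) = 4 - 1 = 3)
16 + v(z, -1)*28 = 16 + 3*28 = 16 + 84 = 100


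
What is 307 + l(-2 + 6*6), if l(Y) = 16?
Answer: 323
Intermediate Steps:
307 + l(-2 + 6*6) = 307 + 16 = 323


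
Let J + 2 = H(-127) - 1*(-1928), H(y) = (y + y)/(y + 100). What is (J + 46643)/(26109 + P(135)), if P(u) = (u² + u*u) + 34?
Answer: 1311617/1690011 ≈ 0.77610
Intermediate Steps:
P(u) = 34 + 2*u² (P(u) = (u² + u²) + 34 = 2*u² + 34 = 34 + 2*u²)
H(y) = 2*y/(100 + y) (H(y) = (2*y)/(100 + y) = 2*y/(100 + y))
J = 52256/27 (J = -2 + (2*(-127)/(100 - 127) - 1*(-1928)) = -2 + (2*(-127)/(-27) + 1928) = -2 + (2*(-127)*(-1/27) + 1928) = -2 + (254/27 + 1928) = -2 + 52310/27 = 52256/27 ≈ 1935.4)
(J + 46643)/(26109 + P(135)) = (52256/27 + 46643)/(26109 + (34 + 2*135²)) = 1311617/(27*(26109 + (34 + 2*18225))) = 1311617/(27*(26109 + (34 + 36450))) = 1311617/(27*(26109 + 36484)) = (1311617/27)/62593 = (1311617/27)*(1/62593) = 1311617/1690011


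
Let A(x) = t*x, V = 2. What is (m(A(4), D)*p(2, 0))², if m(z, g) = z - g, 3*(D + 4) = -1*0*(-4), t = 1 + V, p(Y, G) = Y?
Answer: 1024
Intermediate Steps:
t = 3 (t = 1 + 2 = 3)
D = -4 (D = -4 + (-1*0*(-4))/3 = -4 + (0*(-4))/3 = -4 + (⅓)*0 = -4 + 0 = -4)
A(x) = 3*x
(m(A(4), D)*p(2, 0))² = ((3*4 - 1*(-4))*2)² = ((12 + 4)*2)² = (16*2)² = 32² = 1024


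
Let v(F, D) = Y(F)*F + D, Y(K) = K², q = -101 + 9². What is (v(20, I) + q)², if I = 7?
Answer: 63792169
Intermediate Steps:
q = -20 (q = -101 + 81 = -20)
v(F, D) = D + F³ (v(F, D) = F²*F + D = F³ + D = D + F³)
(v(20, I) + q)² = ((7 + 20³) - 20)² = ((7 + 8000) - 20)² = (8007 - 20)² = 7987² = 63792169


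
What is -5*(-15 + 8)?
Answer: 35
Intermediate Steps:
-5*(-15 + 8) = -5*(-7) = 35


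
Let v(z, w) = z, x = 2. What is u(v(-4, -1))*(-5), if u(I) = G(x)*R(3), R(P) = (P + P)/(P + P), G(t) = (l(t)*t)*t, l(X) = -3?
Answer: 60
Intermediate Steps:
G(t) = -3*t² (G(t) = (-3*t)*t = -3*t²)
R(P) = 1 (R(P) = (2*P)/((2*P)) = (2*P)*(1/(2*P)) = 1)
u(I) = -12 (u(I) = -3*2²*1 = -3*4*1 = -12*1 = -12)
u(v(-4, -1))*(-5) = -12*(-5) = 60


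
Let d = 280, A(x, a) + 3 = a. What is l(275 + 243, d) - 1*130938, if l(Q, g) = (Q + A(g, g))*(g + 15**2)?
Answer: 270537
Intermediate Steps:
A(x, a) = -3 + a
l(Q, g) = (225 + g)*(-3 + Q + g) (l(Q, g) = (Q + (-3 + g))*(g + 15**2) = (-3 + Q + g)*(g + 225) = (-3 + Q + g)*(225 + g) = (225 + g)*(-3 + Q + g))
l(275 + 243, d) - 1*130938 = (-675 + 280**2 + 222*280 + 225*(275 + 243) + (275 + 243)*280) - 1*130938 = (-675 + 78400 + 62160 + 225*518 + 518*280) - 130938 = (-675 + 78400 + 62160 + 116550 + 145040) - 130938 = 401475 - 130938 = 270537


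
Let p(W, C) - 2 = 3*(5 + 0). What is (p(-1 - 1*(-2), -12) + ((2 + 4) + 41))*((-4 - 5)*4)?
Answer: -2304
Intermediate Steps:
p(W, C) = 17 (p(W, C) = 2 + 3*(5 + 0) = 2 + 3*5 = 2 + 15 = 17)
(p(-1 - 1*(-2), -12) + ((2 + 4) + 41))*((-4 - 5)*4) = (17 + ((2 + 4) + 41))*((-4 - 5)*4) = (17 + (6 + 41))*(-9*4) = (17 + 47)*(-36) = 64*(-36) = -2304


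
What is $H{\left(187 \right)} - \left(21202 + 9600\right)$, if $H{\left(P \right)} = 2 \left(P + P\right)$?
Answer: $-30054$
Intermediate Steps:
$H{\left(P \right)} = 4 P$ ($H{\left(P \right)} = 2 \cdot 2 P = 4 P$)
$H{\left(187 \right)} - \left(21202 + 9600\right) = 4 \cdot 187 - \left(21202 + 9600\right) = 748 - 30802 = -30054$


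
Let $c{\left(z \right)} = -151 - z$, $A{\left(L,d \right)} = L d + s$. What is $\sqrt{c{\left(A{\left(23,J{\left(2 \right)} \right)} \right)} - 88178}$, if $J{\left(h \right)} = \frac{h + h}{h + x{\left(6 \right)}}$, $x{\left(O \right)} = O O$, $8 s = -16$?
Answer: $\frac{i \sqrt{31886921}}{19} \approx 297.2 i$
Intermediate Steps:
$s = -2$ ($s = \frac{1}{8} \left(-16\right) = -2$)
$x{\left(O \right)} = O^{2}$
$J{\left(h \right)} = \frac{2 h}{36 + h}$ ($J{\left(h \right)} = \frac{h + h}{h + 6^{2}} = \frac{2 h}{h + 36} = \frac{2 h}{36 + h}$)
$A{\left(L,d \right)} = -2 + L d$ ($A{\left(L,d \right)} = L d - 2 = -2 + L d$)
$\sqrt{c{\left(A{\left(23,J{\left(2 \right)} \right)} \right)} - 88178} = \sqrt{\left(-151 - \left(-2 + 23 \cdot 2 \cdot 2 \frac{1}{36 + 2}\right)\right) - 88178} = \sqrt{\left(-151 - \left(-2 + 23 \cdot 2 \cdot 2 \cdot \frac{1}{38}\right)\right) - 88178} = \sqrt{\left(-151 - \left(-2 + 23 \cdot \frac{2}{19}\right)\right) - 88178} = \sqrt{\left(-151 - \left(-2 + \frac{46}{19}\right)\right) - 88178} = \sqrt{\left(-151 - \frac{8}{19}\right) - 88178} = \sqrt{- \frac{2877}{19} - 88178} = \sqrt{- \frac{1678259}{19}} = \frac{i \sqrt{31886921}}{19}$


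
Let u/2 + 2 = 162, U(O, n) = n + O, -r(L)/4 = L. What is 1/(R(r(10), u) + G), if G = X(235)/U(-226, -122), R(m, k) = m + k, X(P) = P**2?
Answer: 348/42215 ≈ 0.0082435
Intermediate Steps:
r(L) = -4*L
U(O, n) = O + n
u = 320 (u = -4 + 2*162 = -4 + 324 = 320)
R(m, k) = k + m
G = -55225/348 (G = 235**2/(-226 - 122) = 55225/(-348) = 55225*(-1/348) = -55225/348 ≈ -158.69)
1/(R(r(10), u) + G) = 1/((320 - 4*10) - 55225/348) = 1/((320 - 40) - 55225/348) = 1/(280 - 55225/348) = 1/(42215/348) = 348/42215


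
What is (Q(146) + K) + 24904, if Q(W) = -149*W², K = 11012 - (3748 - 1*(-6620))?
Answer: -3150536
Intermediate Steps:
K = 644 (K = 11012 - (3748 + 6620) = 11012 - 1*10368 = 11012 - 10368 = 644)
(Q(146) + K) + 24904 = (-149*146² + 644) + 24904 = (-149*21316 + 644) + 24904 = (-3176084 + 644) + 24904 = -3175440 + 24904 = -3150536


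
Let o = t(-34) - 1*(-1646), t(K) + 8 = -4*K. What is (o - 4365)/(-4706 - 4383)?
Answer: 2591/9089 ≈ 0.28507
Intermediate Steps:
t(K) = -8 - 4*K
o = 1774 (o = (-8 - 4*(-34)) - 1*(-1646) = (-8 + 136) + 1646 = 128 + 1646 = 1774)
(o - 4365)/(-4706 - 4383) = (1774 - 4365)/(-4706 - 4383) = -2591/(-9089) = -2591*(-1/9089) = 2591/9089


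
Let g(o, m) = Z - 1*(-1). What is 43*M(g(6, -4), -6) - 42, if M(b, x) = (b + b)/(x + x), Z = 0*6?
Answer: -295/6 ≈ -49.167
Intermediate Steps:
Z = 0
g(o, m) = 1 (g(o, m) = 0 - 1*(-1) = 0 + 1 = 1)
M(b, x) = b/x (M(b, x) = (2*b)/((2*x)) = (2*b)*(1/(2*x)) = b/x)
43*M(g(6, -4), -6) - 42 = 43*(1/(-6)) - 42 = 43*(1*(-⅙)) - 42 = 43*(-⅙) - 42 = -43/6 - 42 = -295/6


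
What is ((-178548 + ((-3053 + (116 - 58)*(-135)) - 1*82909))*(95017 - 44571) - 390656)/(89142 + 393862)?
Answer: -3434713574/120751 ≈ -28445.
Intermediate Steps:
((-178548 + ((-3053 + (116 - 58)*(-135)) - 1*82909))*(95017 - 44571) - 390656)/(89142 + 393862) = ((-178548 + ((-3053 + 58*(-135)) - 82909))*50446 - 390656)/483004 = ((-178548 + ((-3053 - 7830) - 82909))*50446 - 390656)*(1/483004) = ((-178548 + (-10883 - 82909))*50446 - 390656)*(1/483004) = ((-178548 - 93792)*50446 - 390656)*(1/483004) = (-272340*50446 - 390656)*(1/483004) = (-13738463640 - 390656)*(1/483004) = -13738854296*1/483004 = -3434713574/120751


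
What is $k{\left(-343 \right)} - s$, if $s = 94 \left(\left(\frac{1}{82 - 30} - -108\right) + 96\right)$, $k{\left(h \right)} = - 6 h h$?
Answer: $- \frac{18851867}{26} \approx -7.2507 \cdot 10^{5}$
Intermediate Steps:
$k{\left(h \right)} = - 6 h^{2}$
$s = \frac{498623}{26}$ ($s = 94 \left(\left(\frac{1}{52} + 108\right) + 96\right) = 94 \left(\frac{5617}{52} + 96\right) = 94 \cdot \frac{10609}{52} = \frac{498623}{26} \approx 19178.0$)
$k{\left(-343 \right)} - s = - 6 \left(-343\right)^{2} - \frac{498623}{26} = \left(-6\right) 117649 - \frac{498623}{26} = -705894 - \frac{498623}{26} = - \frac{18851867}{26}$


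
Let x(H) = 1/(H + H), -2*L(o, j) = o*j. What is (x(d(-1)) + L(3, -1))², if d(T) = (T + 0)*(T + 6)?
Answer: 49/25 ≈ 1.9600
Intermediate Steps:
L(o, j) = -j*o/2 (L(o, j) = -o*j/2 = -j*o/2)
d(T) = T*(6 + T)
x(H) = 1/(2*H)
(x(d(-1)) + L(3, -1))² = (1/(2*((-(6 - 1)))) - ½*(-1)*3)² = (1/(2*((-1*5))) + 3/2)² = ((½)/(-5) + 3/2)² = ((½)*(-⅕) + 3/2)² = (-⅒ + 3/2)² = (7/5)² = 49/25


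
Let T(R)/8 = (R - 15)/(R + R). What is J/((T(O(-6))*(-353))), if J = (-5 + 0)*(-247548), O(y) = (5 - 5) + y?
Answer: -88410/353 ≈ -250.45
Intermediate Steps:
O(y) = y (O(y) = 0 + y = y)
J = 1237740 (J = -5*(-247548) = 1237740)
T(R) = 4*(-15 + R)/R (T(R) = 8*((R - 15)/(R + R)) = 8*((-15 + R)/((2*R))) = 8*((-15 + R)*(1/(2*R))) = 8*((-15 + R)/(2*R)) = 4*(-15 + R)/R)
J/((T(O(-6))*(-353))) = 1237740/(((4 - 60/(-6))*(-353))) = 1237740/(((4 - 60*(-1/6))*(-353))) = 1237740/(((4 + 10)*(-353))) = 1237740/((14*(-353))) = 1237740/(-4942) = 1237740*(-1/4942) = -88410/353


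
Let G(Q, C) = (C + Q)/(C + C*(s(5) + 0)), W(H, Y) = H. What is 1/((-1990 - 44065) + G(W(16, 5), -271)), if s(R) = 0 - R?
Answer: -1084/49923875 ≈ -2.1713e-5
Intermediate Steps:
s(R) = -R
G(Q, C) = -(C + Q)/(4*C) (G(Q, C) = (C + Q)/(C + C*(-1*5 + 0)) = (C + Q)/(C + C*(-5 + 0)) = (C + Q)/(C + C*(-5)) = (C + Q)/(C - 5*C) = (C + Q)/((-4*C)) = (C + Q)*(-1/(4*C)) = -(C + Q)/(4*C))
1/((-1990 - 44065) + G(W(16, 5), -271)) = 1/((-1990 - 44065) + (¼)*(-1*(-271) - 1*16)/(-271)) = 1/(-46055 + (¼)*(-1/271)*(271 - 16)) = 1/(-46055 + (¼)*(-1/271)*255) = 1/(-46055 - 255/1084) = 1/(-49923875/1084) = -1084/49923875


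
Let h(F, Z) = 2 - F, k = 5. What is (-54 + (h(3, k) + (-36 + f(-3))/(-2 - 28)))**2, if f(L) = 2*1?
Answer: 652864/225 ≈ 2901.6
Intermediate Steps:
f(L) = 2
(-54 + (h(3, k) + (-36 + f(-3))/(-2 - 28)))**2 = (-54 + ((2 - 1*3) + (-36 + 2)/(-2 - 28)))**2 = (-54 + ((2 - 3) - 34/(-30)))**2 = (-54 + (-1 - 34*(-1/30)))**2 = (-54 + (-1 + 17/15))**2 = (-54 + 2/15)**2 = (-808/15)**2 = 652864/225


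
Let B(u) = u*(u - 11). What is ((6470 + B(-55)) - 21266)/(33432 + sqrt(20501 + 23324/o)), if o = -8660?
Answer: -404099103240/1209886571063 + 5583*sqrt(96080175610)/1209886571063 ≈ -0.33257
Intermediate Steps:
B(u) = u*(-11 + u)
((6470 + B(-55)) - 21266)/(33432 + sqrt(20501 + 23324/o)) = ((6470 - 55*(-11 - 55)) - 21266)/(33432 + sqrt(20501 + 23324/(-8660))) = ((6470 - 55*(-66)) - 21266)/(33432 + sqrt(20501 + 23324*(-1/8660))) = ((6470 + 3630) - 21266)/(33432 + sqrt(20501 - 5831/2165)) = (10100 - 21266)/(33432 + sqrt(44378834/2165)) = -11166/(33432 + sqrt(96080175610)/2165)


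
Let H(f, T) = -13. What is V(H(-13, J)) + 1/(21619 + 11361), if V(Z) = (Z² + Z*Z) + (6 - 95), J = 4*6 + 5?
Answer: 8212021/32980 ≈ 249.00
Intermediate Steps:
J = 29 (J = 24 + 5 = 29)
V(Z) = -89 + 2*Z² (V(Z) = (Z² + Z²) - 89 = 2*Z² - 89 = -89 + 2*Z²)
V(H(-13, J)) + 1/(21619 + 11361) = (-89 + 2*(-13)²) + 1/(21619 + 11361) = (-89 + 2*169) + 1/32980 = (-89 + 338) + 1/32980 = 249 + 1/32980 = 8212021/32980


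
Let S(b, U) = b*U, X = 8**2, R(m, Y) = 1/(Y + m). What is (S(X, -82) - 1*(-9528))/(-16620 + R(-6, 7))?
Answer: -4280/16619 ≈ -0.25754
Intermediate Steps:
X = 64
S(b, U) = U*b
(S(X, -82) - 1*(-9528))/(-16620 + R(-6, 7)) = (-82*64 - 1*(-9528))/(-16620 + 1/(7 - 6)) = (-5248 + 9528)/(-16620 + 1/1) = 4280/(-16620 + 1) = 4280/(-16619) = 4280*(-1/16619) = -4280/16619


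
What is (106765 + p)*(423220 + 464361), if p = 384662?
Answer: 436181268087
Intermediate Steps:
(106765 + p)*(423220 + 464361) = (106765 + 384662)*(423220 + 464361) = 491427*887581 = 436181268087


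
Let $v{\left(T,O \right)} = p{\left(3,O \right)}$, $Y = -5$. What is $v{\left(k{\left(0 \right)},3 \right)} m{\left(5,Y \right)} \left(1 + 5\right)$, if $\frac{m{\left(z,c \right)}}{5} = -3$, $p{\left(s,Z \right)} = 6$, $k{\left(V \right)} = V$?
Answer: $-540$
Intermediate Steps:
$v{\left(T,O \right)} = 6$
$m{\left(z,c \right)} = -15$ ($m{\left(z,c \right)} = 5 \left(-3\right) = -15$)
$v{\left(k{\left(0 \right)},3 \right)} m{\left(5,Y \right)} \left(1 + 5\right) = 6 \left(- 15 \left(1 + 5\right)\right) = 6 \left(\left(-15\right) 6\right) = 6 \left(-90\right) = -540$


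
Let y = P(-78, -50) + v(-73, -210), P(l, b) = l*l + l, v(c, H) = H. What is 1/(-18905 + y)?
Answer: -1/13109 ≈ -7.6283e-5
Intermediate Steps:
P(l, b) = l + l² (P(l, b) = l² + l = l + l²)
y = 5796 (y = -78*(1 - 78) - 210 = -78*(-77) - 210 = 6006 - 210 = 5796)
1/(-18905 + y) = 1/(-18905 + 5796) = 1/(-13109) = -1/13109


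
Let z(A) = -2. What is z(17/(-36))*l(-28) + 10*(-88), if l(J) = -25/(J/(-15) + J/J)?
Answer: -37090/43 ≈ -862.56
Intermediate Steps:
l(J) = -25/(1 - J/15) (l(J) = -25/(J*(-1/15) + 1) = -25/(-J/15 + 1) = -25/(1 - J/15))
z(17/(-36))*l(-28) + 10*(-88) = -750/(-15 - 28) + 10*(-88) = -750/(-43) - 880 = -750*(-1)/43 - 880 = -2*(-375/43) - 880 = 750/43 - 880 = -37090/43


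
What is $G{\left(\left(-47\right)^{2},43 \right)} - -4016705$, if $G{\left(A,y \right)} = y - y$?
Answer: $4016705$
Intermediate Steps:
$G{\left(A,y \right)} = 0$
$G{\left(\left(-47\right)^{2},43 \right)} - -4016705 = 0 - -4016705 = 0 + 4016705 = 4016705$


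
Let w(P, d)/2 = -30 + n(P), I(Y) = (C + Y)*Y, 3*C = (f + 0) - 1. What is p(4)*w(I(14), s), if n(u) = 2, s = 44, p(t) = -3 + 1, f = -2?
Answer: 112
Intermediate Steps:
p(t) = -2
C = -1 (C = ((-2 + 0) - 1)/3 = (-2 - 1)/3 = (⅓)*(-3) = -1)
I(Y) = Y*(-1 + Y) (I(Y) = (-1 + Y)*Y = Y*(-1 + Y))
w(P, d) = -56 (w(P, d) = 2*(-30 + 2) = 2*(-28) = -56)
p(4)*w(I(14), s) = -2*(-56) = 112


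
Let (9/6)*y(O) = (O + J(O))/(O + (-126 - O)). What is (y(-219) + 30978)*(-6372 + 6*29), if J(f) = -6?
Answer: -1344063158/7 ≈ -1.9201e+8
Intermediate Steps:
y(O) = 2/63 - O/189 (y(O) = 2*((O - 6)/(O + (-126 - O)))/3 = 2*((-6 + O)/(-126))/3 = 2*((-6 + O)*(-1/126))/3 = 2*(1/21 - O/126)/3 = 2/63 - O/189)
(y(-219) + 30978)*(-6372 + 6*29) = ((2/63 - 1/189*(-219)) + 30978)*(-6372 + 6*29) = ((2/63 + 73/63) + 30978)*(-6372 + 174) = (25/21 + 30978)*(-6198) = (650563/21)*(-6198) = -1344063158/7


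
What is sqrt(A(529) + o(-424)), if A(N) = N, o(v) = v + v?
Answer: I*sqrt(319) ≈ 17.861*I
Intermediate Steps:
o(v) = 2*v
sqrt(A(529) + o(-424)) = sqrt(529 + 2*(-424)) = sqrt(529 - 848) = sqrt(-319) = I*sqrt(319)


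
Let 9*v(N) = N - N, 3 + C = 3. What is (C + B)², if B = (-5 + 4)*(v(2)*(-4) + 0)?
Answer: 0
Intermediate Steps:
C = 0 (C = -3 + 3 = 0)
v(N) = 0 (v(N) = (N - N)/9 = (⅑)*0 = 0)
B = 0 (B = (-5 + 4)*(0*(-4) + 0) = -(0 + 0) = -1*0 = 0)
(C + B)² = (0 + 0)² = 0² = 0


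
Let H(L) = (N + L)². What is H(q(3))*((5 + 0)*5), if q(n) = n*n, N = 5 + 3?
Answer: 7225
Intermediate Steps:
N = 8
q(n) = n²
H(L) = (8 + L)²
H(q(3))*((5 + 0)*5) = (8 + 3²)²*((5 + 0)*5) = (8 + 9)²*(5*5) = 17²*25 = 289*25 = 7225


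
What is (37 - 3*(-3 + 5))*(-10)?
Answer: -310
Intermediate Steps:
(37 - 3*(-3 + 5))*(-10) = (37 - 3*2)*(-10) = (37 - 6)*(-10) = 31*(-10) = -310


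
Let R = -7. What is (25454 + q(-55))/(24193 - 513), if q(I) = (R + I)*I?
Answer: 451/370 ≈ 1.2189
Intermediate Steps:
q(I) = I*(-7 + I) (q(I) = (-7 + I)*I = I*(-7 + I))
(25454 + q(-55))/(24193 - 513) = (25454 - 55*(-7 - 55))/(24193 - 513) = (25454 - 55*(-62))/23680 = (25454 + 3410)*(1/23680) = 28864*(1/23680) = 451/370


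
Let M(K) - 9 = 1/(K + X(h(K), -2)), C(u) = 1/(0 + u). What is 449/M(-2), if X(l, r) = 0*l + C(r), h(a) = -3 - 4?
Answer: 2245/43 ≈ 52.209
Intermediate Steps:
C(u) = 1/u
h(a) = -7
X(l, r) = 1/r (X(l, r) = 0*l + 1/r = 0 + 1/r = 1/r)
M(K) = 9 + 1/(-½ + K) (M(K) = 9 + 1/(K + 1/(-2)) = 9 + 1/(K - ½) = 9 + 1/(-½ + K))
449/M(-2) = 449/(((-7 + 18*(-2))/(-1 + 2*(-2)))) = 449/(((-7 - 36)/(-1 - 4))) = 449/((-43/(-5))) = 449/((-⅕*(-43))) = 449/(43/5) = 449*(5/43) = 2245/43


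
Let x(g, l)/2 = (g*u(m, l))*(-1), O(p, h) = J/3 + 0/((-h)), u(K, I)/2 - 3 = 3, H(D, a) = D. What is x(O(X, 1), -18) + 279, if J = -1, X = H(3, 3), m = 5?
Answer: 287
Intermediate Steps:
X = 3
u(K, I) = 12 (u(K, I) = 6 + 2*3 = 6 + 6 = 12)
O(p, h) = -⅓ (O(p, h) = -1/3 + 0/((-h)) = -1*⅓ + 0*(-1/h) = -⅓ + 0 = -⅓)
x(g, l) = -24*g (x(g, l) = 2*((g*12)*(-1)) = 2*((12*g)*(-1)) = 2*(-12*g) = -24*g)
x(O(X, 1), -18) + 279 = -24*(-⅓) + 279 = 8 + 279 = 287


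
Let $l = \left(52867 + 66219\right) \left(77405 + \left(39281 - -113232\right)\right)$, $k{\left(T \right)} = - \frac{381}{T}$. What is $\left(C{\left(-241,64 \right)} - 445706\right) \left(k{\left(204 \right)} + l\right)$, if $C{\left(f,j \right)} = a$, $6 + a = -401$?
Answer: $- \frac{830591481321148081}{68} \approx -1.2215 \cdot 10^{16}$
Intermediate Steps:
$a = -407$ ($a = -6 - 401 = -407$)
$C{\left(f,j \right)} = -407$
$l = 27380014948$ ($l = 119086 \left(77405 + \left(39281 + 113232\right)\right) = 119086 \left(77405 + 152513\right) = 119086 \cdot 229918 = 27380014948$)
$\left(C{\left(-241,64 \right)} - 445706\right) \left(k{\left(204 \right)} + l\right) = \left(-407 - 445706\right) \left(- \frac{381}{204} + 27380014948\right) = - 446113 \left(\left(-381\right) \frac{1}{204} + 27380014948\right) = - 446113 \left(- \frac{127}{68} + 27380014948\right) = \left(-446113\right) \frac{1861841016337}{68} = - \frac{830591481321148081}{68}$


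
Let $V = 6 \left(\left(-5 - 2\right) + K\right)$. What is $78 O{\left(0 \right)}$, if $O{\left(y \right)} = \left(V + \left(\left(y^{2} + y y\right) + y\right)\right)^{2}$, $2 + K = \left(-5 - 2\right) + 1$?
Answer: $631800$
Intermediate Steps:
$K = -8$ ($K = -2 + \left(\left(-5 - 2\right) + 1\right) = -2 + \left(-7 + 1\right) = -2 - 6 = -8$)
$V = -90$ ($V = 6 \left(\left(-5 - 2\right) - 8\right) = 6 \left(-7 - 8\right) = 6 \left(-15\right) = -90$)
$O{\left(y \right)} = \left(-90 + y + 2 y^{2}\right)^{2}$ ($O{\left(y \right)} = \left(-90 + \left(\left(y^{2} + y y\right) + y\right)\right)^{2} = \left(-90 + \left(\left(y^{2} + y^{2}\right) + y\right)\right)^{2} = \left(-90 + \left(2 y^{2} + y\right)\right)^{2} = \left(-90 + \left(y + 2 y^{2}\right)\right)^{2} = \left(-90 + y + 2 y^{2}\right)^{2}$)
$78 O{\left(0 \right)} = 78 \left(-90 + 0 + 2 \cdot 0^{2}\right)^{2} = 78 \left(-90 + 0 + 2 \cdot 0\right)^{2} = 78 \left(-90 + 0 + 0\right)^{2} = 78 \left(-90\right)^{2} = 78 \cdot 8100 = 631800$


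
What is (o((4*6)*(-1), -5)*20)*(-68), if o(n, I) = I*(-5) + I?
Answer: -27200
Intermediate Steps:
o(n, I) = -4*I (o(n, I) = -5*I + I = -4*I)
(o((4*6)*(-1), -5)*20)*(-68) = (-4*(-5)*20)*(-68) = (20*20)*(-68) = 400*(-68) = -27200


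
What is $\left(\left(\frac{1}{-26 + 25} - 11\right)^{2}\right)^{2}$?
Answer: $20736$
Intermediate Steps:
$\left(\left(\frac{1}{-26 + 25} - 11\right)^{2}\right)^{2} = \left(\left(\frac{1}{-1} - 11\right)^{2}\right)^{2} = \left(\left(-1 - 11\right)^{2}\right)^{2} = \left(\left(-12\right)^{2}\right)^{2} = 144^{2} = 20736$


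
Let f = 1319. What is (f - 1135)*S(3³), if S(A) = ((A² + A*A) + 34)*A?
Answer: 7412256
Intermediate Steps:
S(A) = A*(34 + 2*A²) (S(A) = ((A² + A²) + 34)*A = (2*A² + 34)*A = (34 + 2*A²)*A = A*(34 + 2*A²))
(f - 1135)*S(3³) = (1319 - 1135)*(2*3³*(17 + (3³)²)) = 184*(2*27*(17 + 27²)) = 184*(2*27*(17 + 729)) = 184*(2*27*746) = 184*40284 = 7412256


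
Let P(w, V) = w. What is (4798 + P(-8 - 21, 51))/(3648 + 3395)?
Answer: 4769/7043 ≈ 0.67713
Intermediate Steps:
(4798 + P(-8 - 21, 51))/(3648 + 3395) = (4798 + (-8 - 21))/(3648 + 3395) = (4798 - 29)/7043 = 4769*(1/7043) = 4769/7043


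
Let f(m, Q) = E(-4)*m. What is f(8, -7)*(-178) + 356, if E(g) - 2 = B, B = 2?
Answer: -5340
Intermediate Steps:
E(g) = 4 (E(g) = 2 + 2 = 4)
f(m, Q) = 4*m
f(8, -7)*(-178) + 356 = (4*8)*(-178) + 356 = 32*(-178) + 356 = -5696 + 356 = -5340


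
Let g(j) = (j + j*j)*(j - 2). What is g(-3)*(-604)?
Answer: 18120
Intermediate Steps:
g(j) = (-2 + j)*(j + j**2) (g(j) = (j + j**2)*(-2 + j) = (-2 + j)*(j + j**2))
g(-3)*(-604) = -3*(-2 + (-3)**2 - 1*(-3))*(-604) = -3*(-2 + 9 + 3)*(-604) = -3*10*(-604) = -30*(-604) = 18120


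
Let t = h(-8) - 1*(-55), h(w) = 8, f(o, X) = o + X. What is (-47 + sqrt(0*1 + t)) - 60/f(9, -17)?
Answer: -79/2 + 3*sqrt(7) ≈ -31.563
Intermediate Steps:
f(o, X) = X + o
t = 63 (t = 8 - 1*(-55) = 8 + 55 = 63)
(-47 + sqrt(0*1 + t)) - 60/f(9, -17) = (-47 + sqrt(0*1 + 63)) - 60/(-17 + 9) = (-47 + sqrt(0 + 63)) - 60/(-8) = (-47 + sqrt(63)) - 60*(-1/8) = (-47 + 3*sqrt(7)) + 15/2 = -79/2 + 3*sqrt(7)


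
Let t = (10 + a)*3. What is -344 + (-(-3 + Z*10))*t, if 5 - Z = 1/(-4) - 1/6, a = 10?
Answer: -3414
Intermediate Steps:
Z = 65/12 (Z = 5 - (1/(-4) - 1/6) = 5 - (1*(-1/4) - 1*1/6) = 5 - (-1/4 - 1/6) = 5 - 1*(-5/12) = 5 + 5/12 = 65/12 ≈ 5.4167)
t = 60 (t = (10 + 10)*3 = 20*3 = 60)
-344 + (-(-3 + Z*10))*t = -344 - (-3 + (65/12)*10)*60 = -344 - (-3 + 325/6)*60 = -344 - 1*307/6*60 = -344 - 307/6*60 = -344 - 3070 = -3414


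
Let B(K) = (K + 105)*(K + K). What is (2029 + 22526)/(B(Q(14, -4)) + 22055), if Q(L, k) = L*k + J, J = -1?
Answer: 24555/16583 ≈ 1.4807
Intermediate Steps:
Q(L, k) = -1 + L*k (Q(L, k) = L*k - 1 = -1 + L*k)
B(K) = 2*K*(105 + K) (B(K) = (105 + K)*(2*K) = 2*K*(105 + K))
(2029 + 22526)/(B(Q(14, -4)) + 22055) = (2029 + 22526)/(2*(-1 + 14*(-4))*(105 + (-1 + 14*(-4))) + 22055) = 24555/(2*(-1 - 56)*(105 + (-1 - 56)) + 22055) = 24555/(2*(-57)*(105 - 57) + 22055) = 24555/(2*(-57)*48 + 22055) = 24555/(-5472 + 22055) = 24555/16583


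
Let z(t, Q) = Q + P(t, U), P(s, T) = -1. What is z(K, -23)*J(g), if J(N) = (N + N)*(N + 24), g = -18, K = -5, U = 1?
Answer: 5184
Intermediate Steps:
z(t, Q) = -1 + Q (z(t, Q) = Q - 1 = -1 + Q)
J(N) = 2*N*(24 + N) (J(N) = (2*N)*(24 + N) = 2*N*(24 + N))
z(K, -23)*J(g) = (-1 - 23)*(2*(-18)*(24 - 18)) = -48*(-18)*6 = -24*(-216) = 5184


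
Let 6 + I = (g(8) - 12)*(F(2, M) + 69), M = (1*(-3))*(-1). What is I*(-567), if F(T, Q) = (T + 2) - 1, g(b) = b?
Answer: 166698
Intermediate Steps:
M = 3 (M = -3*(-1) = 3)
F(T, Q) = 1 + T (F(T, Q) = (2 + T) - 1 = 1 + T)
I = -294 (I = -6 + (8 - 12)*((1 + 2) + 69) = -6 - 4*(3 + 69) = -6 - 4*72 = -6 - 288 = -294)
I*(-567) = -294*(-567) = 166698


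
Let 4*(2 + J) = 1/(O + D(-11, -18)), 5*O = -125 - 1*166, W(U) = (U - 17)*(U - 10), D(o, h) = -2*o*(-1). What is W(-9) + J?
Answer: 789163/1604 ≈ 492.00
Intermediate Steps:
D(o, h) = 2*o
W(U) = (-17 + U)*(-10 + U)
O = -291/5 (O = (-125 - 1*166)/5 = (-125 - 166)/5 = (1/5)*(-291) = -291/5 ≈ -58.200)
J = -3213/1604 (J = -2 + 1/(4*(-291/5 + 2*(-11))) = -2 + 1/(4*(-291/5 - 22)) = -2 + 1/(4*(-401/5)) = -2 + (1/4)*(-5/401) = -2 - 5/1604 = -3213/1604 ≈ -2.0031)
W(-9) + J = (170 + (-9)**2 - 27*(-9)) - 3213/1604 = (170 + 81 + 243) - 3213/1604 = 494 - 3213/1604 = 789163/1604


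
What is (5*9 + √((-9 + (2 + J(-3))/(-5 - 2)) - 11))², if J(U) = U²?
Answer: (315 + I*√1057)²/49 ≈ 2003.4 + 418.01*I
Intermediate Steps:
(5*9 + √((-9 + (2 + J(-3))/(-5 - 2)) - 11))² = (5*9 + √((-9 + (2 + (-3)²)/(-5 - 2)) - 11))² = (45 + √((-9 + (2 + 9)/(-7)) - 11))² = (45 + √((-9 + 11*(-⅐)) - 11))² = (45 + √((-9 - 11/7) - 11))² = (45 + √(-74/7 - 11))² = (45 + √(-151/7))² = (45 + I*√1057/7)²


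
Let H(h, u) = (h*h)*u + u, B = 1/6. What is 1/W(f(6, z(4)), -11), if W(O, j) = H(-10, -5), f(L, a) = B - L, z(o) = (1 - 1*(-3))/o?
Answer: -1/505 ≈ -0.0019802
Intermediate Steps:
B = ⅙ ≈ 0.16667
z(o) = 4/o (z(o) = (1 + 3)/o = 4/o)
f(L, a) = ⅙ - L
H(h, u) = u + u*h² (H(h, u) = h²*u + u = u*h² + u = u + u*h²)
W(O, j) = -505 (W(O, j) = -5*(1 + (-10)²) = -5*(1 + 100) = -5*101 = -505)
1/W(f(6, z(4)), -11) = 1/(-505) = -1/505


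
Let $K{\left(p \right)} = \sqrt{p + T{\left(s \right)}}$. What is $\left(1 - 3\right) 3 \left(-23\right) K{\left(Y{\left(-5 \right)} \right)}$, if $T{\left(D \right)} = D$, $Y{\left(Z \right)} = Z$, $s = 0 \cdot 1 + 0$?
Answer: $138 i \sqrt{5} \approx 308.58 i$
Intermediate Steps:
$s = 0$ ($s = 0 + 0 = 0$)
$K{\left(p \right)} = \sqrt{p}$ ($K{\left(p \right)} = \sqrt{p + 0} = \sqrt{p}$)
$\left(1 - 3\right) 3 \left(-23\right) K{\left(Y{\left(-5 \right)} \right)} = \left(1 - 3\right) 3 \left(-23\right) \sqrt{-5} = \left(-2\right) 3 \left(-23\right) i \sqrt{5} = \left(-6\right) \left(-23\right) i \sqrt{5} = 138 i \sqrt{5}$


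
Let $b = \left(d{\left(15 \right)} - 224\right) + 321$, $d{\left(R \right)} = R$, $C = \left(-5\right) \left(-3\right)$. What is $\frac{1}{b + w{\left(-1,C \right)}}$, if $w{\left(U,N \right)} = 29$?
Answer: $\frac{1}{141} \approx 0.0070922$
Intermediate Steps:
$C = 15$
$b = 112$ ($b = \left(15 - 224\right) + 321 = -209 + 321 = 112$)
$\frac{1}{b + w{\left(-1,C \right)}} = \frac{1}{112 + 29} = \frac{1}{141}$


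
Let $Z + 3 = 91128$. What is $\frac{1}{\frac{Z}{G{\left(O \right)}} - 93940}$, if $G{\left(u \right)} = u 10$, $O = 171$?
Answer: $- \frac{38}{3567695} \approx -1.0651 \cdot 10^{-5}$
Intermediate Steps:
$G{\left(u \right)} = 10 u$
$Z = 91125$ ($Z = -3 + 91128 = 91125$)
$\frac{1}{\frac{Z}{G{\left(O \right)}} - 93940} = \frac{1}{\frac{91125}{10 \cdot 171} - 93940} = \frac{1}{\frac{91125}{1710} - 93940} = \frac{1}{91125 \cdot \frac{1}{1710} - 93940} = \frac{1}{\frac{2025}{38} - 93940} = \frac{1}{- \frac{3567695}{38}} = - \frac{38}{3567695}$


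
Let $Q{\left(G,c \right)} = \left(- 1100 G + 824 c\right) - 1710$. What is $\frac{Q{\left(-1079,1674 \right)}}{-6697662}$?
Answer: $- \frac{1282283}{3348831} \approx -0.3829$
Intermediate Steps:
$Q{\left(G,c \right)} = -1710 - 1100 G + 824 c$
$\frac{Q{\left(-1079,1674 \right)}}{-6697662} = \frac{-1710 - -1186900 + 824 \cdot 1674}{-6697662} = \left(-1710 + 1186900 + 1379376\right) \left(- \frac{1}{6697662}\right) = 2564566 \left(- \frac{1}{6697662}\right) = - \frac{1282283}{3348831}$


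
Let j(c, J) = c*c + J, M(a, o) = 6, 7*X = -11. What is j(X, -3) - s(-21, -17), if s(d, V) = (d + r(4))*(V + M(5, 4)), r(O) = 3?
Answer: -9728/49 ≈ -198.53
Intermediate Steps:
X = -11/7 (X = (⅐)*(-11) = -11/7 ≈ -1.5714)
j(c, J) = J + c² (j(c, J) = c² + J = J + c²)
s(d, V) = (3 + d)*(6 + V) (s(d, V) = (d + 3)*(V + 6) = (3 + d)*(6 + V))
j(X, -3) - s(-21, -17) = (-3 + (-11/7)²) - (18 + 3*(-17) + 6*(-21) - 17*(-21)) = (-3 + 121/49) - (18 - 51 - 126 + 357) = -26/49 - 1*198 = -26/49 - 198 = -9728/49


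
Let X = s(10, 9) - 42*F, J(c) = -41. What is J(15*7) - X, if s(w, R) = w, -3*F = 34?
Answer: -527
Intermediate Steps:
F = -34/3 (F = -1/3*34 = -34/3 ≈ -11.333)
X = 486 (X = 10 - 42*(-34/3) = 10 + 476 = 486)
J(15*7) - X = -41 - 1*486 = -41 - 486 = -527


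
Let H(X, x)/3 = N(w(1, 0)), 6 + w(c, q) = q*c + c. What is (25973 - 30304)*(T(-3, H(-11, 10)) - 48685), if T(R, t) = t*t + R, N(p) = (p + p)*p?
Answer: 113420228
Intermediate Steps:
w(c, q) = -6 + c + c*q (w(c, q) = -6 + (q*c + c) = -6 + (c*q + c) = -6 + (c + c*q) = -6 + c + c*q)
N(p) = 2*p² (N(p) = (2*p)*p = 2*p²)
H(X, x) = 150 (H(X, x) = 3*(2*(-6 + 1 + 1*0)²) = 3*(2*(-6 + 1 + 0)²) = 3*(2*(-5)²) = 3*(2*25) = 3*50 = 150)
T(R, t) = R + t² (T(R, t) = t² + R = R + t²)
(25973 - 30304)*(T(-3, H(-11, 10)) - 48685) = (25973 - 30304)*((-3 + 150²) - 48685) = -4331*((-3 + 22500) - 48685) = -4331*(22497 - 48685) = -4331*(-26188) = 113420228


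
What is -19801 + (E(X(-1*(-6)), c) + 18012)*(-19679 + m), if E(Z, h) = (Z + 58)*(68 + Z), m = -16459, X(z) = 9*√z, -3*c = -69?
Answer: -811028797 - 40980492*√6 ≈ -9.1141e+8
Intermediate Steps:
c = 23 (c = -⅓*(-69) = 23)
E(Z, h) = (58 + Z)*(68 + Z)
-19801 + (E(X(-1*(-6)), c) + 18012)*(-19679 + m) = -19801 + ((3944 + (9*√(-1*(-6)))² + 126*(9*√(-1*(-6)))) + 18012)*(-19679 - 16459) = -19801 + ((3944 + (9*√6)² + 126*(9*√6)) + 18012)*(-36138) = -19801 + ((3944 + 486 + 1134*√6) + 18012)*(-36138) = -19801 + ((4430 + 1134*√6) + 18012)*(-36138) = -19801 + (22442 + 1134*√6)*(-36138) = -19801 + (-811008996 - 40980492*√6) = -811028797 - 40980492*√6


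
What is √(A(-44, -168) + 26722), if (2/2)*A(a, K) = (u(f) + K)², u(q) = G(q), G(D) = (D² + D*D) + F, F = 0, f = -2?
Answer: √52322 ≈ 228.74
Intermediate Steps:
G(D) = 2*D² (G(D) = (D² + D*D) + 0 = (D² + D²) + 0 = 2*D² + 0 = 2*D²)
u(q) = 2*q²
A(a, K) = (8 + K)² (A(a, K) = (2*(-2)² + K)² = (2*4 + K)² = (8 + K)²)
√(A(-44, -168) + 26722) = √((8 - 168)² + 26722) = √((-160)² + 26722) = √(25600 + 26722) = √52322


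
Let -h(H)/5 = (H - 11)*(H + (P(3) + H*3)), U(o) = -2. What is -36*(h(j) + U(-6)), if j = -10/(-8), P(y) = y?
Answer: -13968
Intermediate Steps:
j = 5/4 (j = -10*(-⅛) = 5/4 ≈ 1.2500)
h(H) = -5*(-11 + H)*(3 + 4*H) (h(H) = -5*(H - 11)*(H + (3 + H*3)) = -5*(-11 + H)*(H + (3 + 3*H)) = -5*(-11 + H)*(3 + 4*H))
-36*(h(j) + U(-6)) = -36*((165 - 20*(5/4)² + 205*(5/4)) - 2) = -36*((165 - 20*25/16 + 1025/4) - 2) = -36*((165 - 125/4 + 1025/4) - 2) = -36*(390 - 2) = -36*388 = -13968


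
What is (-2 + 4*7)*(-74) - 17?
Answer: -1941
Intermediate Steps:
(-2 + 4*7)*(-74) - 17 = (-2 + 28)*(-74) - 17 = 26*(-74) - 17 = -1924 - 17 = -1941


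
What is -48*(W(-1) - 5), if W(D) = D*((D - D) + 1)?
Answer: 288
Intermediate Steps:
W(D) = D (W(D) = D*(0 + 1) = D*1 = D)
-48*(W(-1) - 5) = -48*(-1 - 5) = -48*(-6) = 288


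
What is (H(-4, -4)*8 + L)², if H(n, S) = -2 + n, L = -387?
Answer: 189225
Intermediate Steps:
(H(-4, -4)*8 + L)² = ((-2 - 4)*8 - 387)² = (-6*8 - 387)² = (-48 - 387)² = (-435)² = 189225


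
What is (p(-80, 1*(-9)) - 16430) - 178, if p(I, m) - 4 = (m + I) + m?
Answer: -16702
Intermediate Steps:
p(I, m) = 4 + I + 2*m (p(I, m) = 4 + ((m + I) + m) = 4 + ((I + m) + m) = 4 + (I + 2*m) = 4 + I + 2*m)
(p(-80, 1*(-9)) - 16430) - 178 = ((4 - 80 + 2*(1*(-9))) - 16430) - 178 = ((4 - 80 + 2*(-9)) - 16430) - 178 = ((4 - 80 - 18) - 16430) - 178 = (-94 - 16430) - 178 = -16524 - 178 = -16702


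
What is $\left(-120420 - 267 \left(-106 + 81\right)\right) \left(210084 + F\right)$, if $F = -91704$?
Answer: $-13465133100$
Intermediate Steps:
$\left(-120420 - 267 \left(-106 + 81\right)\right) \left(210084 + F\right) = \left(-120420 - 267 \left(-106 + 81\right)\right) \left(210084 - 91704\right) = \left(-120420 - -6675\right) 118380 = \left(-120420 + 6675\right) 118380 = \left(-113745\right) 118380 = -13465133100$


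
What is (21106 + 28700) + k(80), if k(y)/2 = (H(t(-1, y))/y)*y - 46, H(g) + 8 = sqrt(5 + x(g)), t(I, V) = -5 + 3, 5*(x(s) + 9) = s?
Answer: 49698 + 2*I*sqrt(110)/5 ≈ 49698.0 + 4.1952*I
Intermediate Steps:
x(s) = -9 + s/5
t(I, V) = -2
H(g) = -8 + sqrt(-4 + g/5) (H(g) = -8 + sqrt(5 + (-9 + g/5)) = -8 + sqrt(-4 + g/5))
k(y) = -108 + 2*I*sqrt(110)/5 (k(y) = 2*(((-8 + sqrt(-100 + 5*(-2))/5)/y)*y - 46) = 2*(((-8 + sqrt(-100 - 10)/5)/y)*y - 46) = 2*(((-8 + sqrt(-110)/5)/y)*y - 46) = 2*(((-8 + (I*sqrt(110))/5)/y)*y - 46) = 2*(((-8 + I*sqrt(110)/5)/y)*y - 46) = 2*((-8 + I*sqrt(110)/5) - 46) = 2*(-54 + I*sqrt(110)/5) = -108 + 2*I*sqrt(110)/5)
(21106 + 28700) + k(80) = (21106 + 28700) + (-108 + 2*I*sqrt(110)/5) = 49806 + (-108 + 2*I*sqrt(110)/5) = 49698 + 2*I*sqrt(110)/5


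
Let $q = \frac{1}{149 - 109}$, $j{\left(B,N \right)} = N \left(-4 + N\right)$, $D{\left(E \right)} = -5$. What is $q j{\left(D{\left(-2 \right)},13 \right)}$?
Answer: $\frac{117}{40} \approx 2.925$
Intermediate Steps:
$q = \frac{1}{40} \approx 0.025$
$q j{\left(D{\left(-2 \right)},13 \right)} = \frac{13 \left(-4 + 13\right)}{40} = \frac{13 \cdot 9}{40} = \frac{1}{40} \cdot 117 = \frac{117}{40}$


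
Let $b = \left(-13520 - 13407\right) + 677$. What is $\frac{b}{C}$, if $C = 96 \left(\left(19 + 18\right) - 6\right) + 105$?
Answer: $- \frac{8750}{1027} \approx -8.52$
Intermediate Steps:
$C = 3081$ ($C = 96 \left(37 - 6\right) + 105 = 96 \cdot 31 + 105 = 2976 + 105 = 3081$)
$b = -26250$ ($b = -26927 + 677 = -26250$)
$\frac{b}{C} = - \frac{26250}{3081} = \left(-26250\right) \frac{1}{3081} = - \frac{8750}{1027}$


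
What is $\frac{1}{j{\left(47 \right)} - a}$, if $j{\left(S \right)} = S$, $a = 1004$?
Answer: $- \frac{1}{957} \approx -0.0010449$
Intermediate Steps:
$\frac{1}{j{\left(47 \right)} - a} = \frac{1}{47 - 1004} = \frac{1}{-957} = - \frac{1}{957}$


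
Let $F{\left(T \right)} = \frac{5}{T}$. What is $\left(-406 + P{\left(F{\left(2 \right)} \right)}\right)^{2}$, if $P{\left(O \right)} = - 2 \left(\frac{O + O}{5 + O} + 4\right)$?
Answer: $\frac{1552516}{9} \approx 1.725 \cdot 10^{5}$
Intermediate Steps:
$P{\left(O \right)} = -8 - \frac{4 O}{5 + O}$ ($P{\left(O \right)} = - 2 \left(\frac{2 O}{5 + O} + 4\right) = - 2 \left(4 + \frac{2 O}{5 + O}\right) = -8 - \frac{4 O}{5 + O}$)
$\left(-406 + P{\left(F{\left(2 \right)} \right)}\right)^{2} = \left(-406 + \frac{4 \left(-10 - 3 \cdot \frac{5}{2}\right)}{5 + \frac{5}{2}}\right)^{2} = \left(-406 + \frac{4 \left(-10 - 3 \cdot 5 \cdot \frac{1}{2}\right)}{5 + 5 \cdot \frac{1}{2}}\right)^{2} = \left(-406 + \frac{4 \left(-10 - \frac{15}{2}\right)}{5 + \frac{5}{2}}\right)^{2} = \left(-406 + \frac{4 \left(-10 - \frac{15}{2}\right)}{\frac{15}{2}}\right)^{2} = \left(-406 + 4 \cdot \frac{2}{15} \left(- \frac{35}{2}\right)\right)^{2} = \left(-406 - \frac{28}{3}\right)^{2} = \left(- \frac{1246}{3}\right)^{2} = \frac{1552516}{9}$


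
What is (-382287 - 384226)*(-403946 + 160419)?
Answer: 186666611351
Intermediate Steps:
(-382287 - 384226)*(-403946 + 160419) = -766513*(-243527) = 186666611351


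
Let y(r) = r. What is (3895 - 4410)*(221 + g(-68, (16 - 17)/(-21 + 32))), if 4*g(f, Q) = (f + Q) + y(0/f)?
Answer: -4622125/44 ≈ -1.0505e+5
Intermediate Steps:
g(f, Q) = Q/4 + f/4 (g(f, Q) = ((f + Q) + 0/f)/4 = ((Q + f) + 0)/4 = (Q + f)/4 = Q/4 + f/4)
(3895 - 4410)*(221 + g(-68, (16 - 17)/(-21 + 32))) = (3895 - 4410)*(221 + (((16 - 17)/(-21 + 32))/4 + (¼)*(-68))) = -515*(221 + ((-1/11)/4 - 17)) = -515*(221 + ((-1*1/11)/4 - 17)) = -515*(221 + ((¼)*(-1/11) - 17)) = -515*(221 + (-1/44 - 17)) = -515*(221 - 749/44) = -515*8975/44 = -4622125/44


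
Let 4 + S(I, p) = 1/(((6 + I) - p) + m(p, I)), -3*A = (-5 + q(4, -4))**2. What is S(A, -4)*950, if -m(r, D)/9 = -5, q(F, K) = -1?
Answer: -162450/43 ≈ -3777.9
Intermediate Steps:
A = -12 (A = -(-5 - 1)**2/3 = -1/3*(-6)**2 = -1/3*36 = -12)
m(r, D) = 45 (m(r, D) = -9*(-5) = 45)
S(I, p) = -4 + 1/(51 + I - p) (S(I, p) = -4 + 1/(((6 + I) - p) + 45) = -4 + 1/((6 + I - p) + 45) = -4 + 1/(51 + I - p))
S(A, -4)*950 = ((-203 - 4*(-12) + 4*(-4))/(51 - 12 - 1*(-4)))*950 = ((-203 + 48 - 16)/(51 - 12 + 4))*950 = (-171/43)*950 = ((1/43)*(-171))*950 = -171/43*950 = -162450/43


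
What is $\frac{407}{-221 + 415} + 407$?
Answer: $\frac{79365}{194} \approx 409.1$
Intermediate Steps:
$\frac{407}{-221 + 415} + 407 = \frac{407}{194} + 407 = \frac{79365}{194}$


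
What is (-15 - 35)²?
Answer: 2500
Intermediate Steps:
(-15 - 35)² = (-50)² = 2500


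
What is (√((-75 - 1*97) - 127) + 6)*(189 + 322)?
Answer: 3066 + 511*I*√299 ≈ 3066.0 + 8836.0*I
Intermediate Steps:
(√((-75 - 1*97) - 127) + 6)*(189 + 322) = (√((-75 - 97) - 127) + 6)*511 = (√(-172 - 127) + 6)*511 = (√(-299) + 6)*511 = (I*√299 + 6)*511 = (6 + I*√299)*511 = 3066 + 511*I*√299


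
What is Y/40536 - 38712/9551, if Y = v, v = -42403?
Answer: -1974220685/387159336 ≈ -5.0992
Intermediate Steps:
Y = -42403
Y/40536 - 38712/9551 = -42403/40536 - 38712/9551 = -1974220685/387159336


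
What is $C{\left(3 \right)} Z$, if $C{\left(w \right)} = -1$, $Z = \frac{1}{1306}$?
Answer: $- \frac{1}{1306} \approx -0.0007657$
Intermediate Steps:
$Z = \frac{1}{1306} \approx 0.0007657$
$C{\left(3 \right)} Z = \left(-1\right) \frac{1}{1306} = - \frac{1}{1306}$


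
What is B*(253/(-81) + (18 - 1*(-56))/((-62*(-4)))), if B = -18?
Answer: 28375/558 ≈ 50.851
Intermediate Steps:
B*(253/(-81) + (18 - 1*(-56))/((-62*(-4)))) = -18*(253/(-81) + (18 - 1*(-56))/((-62*(-4)))) = -18*(253*(-1/81) + (18 + 56)/248) = -18*(-253/81 + 74*(1/248)) = -18*(-253/81 + 37/124) = -18*(-28375/10044) = 28375/558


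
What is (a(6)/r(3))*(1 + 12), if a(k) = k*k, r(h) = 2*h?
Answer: 78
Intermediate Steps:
a(k) = k²
(a(6)/r(3))*(1 + 12) = (6²/((2*3)))*(1 + 12) = (36/6)*13 = (36*(⅙))*13 = 6*13 = 78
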